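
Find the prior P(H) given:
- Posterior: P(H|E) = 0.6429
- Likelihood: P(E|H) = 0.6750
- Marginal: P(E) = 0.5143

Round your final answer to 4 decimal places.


From Bayes' theorem: P(H|E) = P(E|H) × P(H) / P(E)

Rearranging for P(H):
P(H) = P(H|E) × P(E) / P(E|H)
     = 0.6429 × 0.5143 / 0.6750
     = 0.33064347 / 0.6750
     = 0.4898


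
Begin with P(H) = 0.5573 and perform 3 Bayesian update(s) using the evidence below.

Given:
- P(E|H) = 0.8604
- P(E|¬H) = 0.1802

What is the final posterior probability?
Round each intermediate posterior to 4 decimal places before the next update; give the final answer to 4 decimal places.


Sequential Bayesian updating:

Initial prior: P(H) = 0.5573

Update 1:
  P(E) = 0.8604 × 0.5573 + 0.1802 × 0.4427 = 0.47950092 + 0.07977454 = 0.55927546
  P(H|E) = 0.47950092 / 0.55927546 = 0.8574

Update 2:
  P(E) = 0.8604 × 0.8574 + 0.1802 × 0.1426 = 0.73770696 + 0.02569652 = 0.76340348
  P(H|E) = 0.73770696 / 0.76340348 = 0.9663

Update 3:
  P(E) = 0.8604 × 0.9663 + 0.1802 × 0.0337 = 0.83140452 + 0.00607274 = 0.83747726
  P(H|E) = 0.83140452 / 0.83747726 = 0.9927

Final posterior: 0.9927


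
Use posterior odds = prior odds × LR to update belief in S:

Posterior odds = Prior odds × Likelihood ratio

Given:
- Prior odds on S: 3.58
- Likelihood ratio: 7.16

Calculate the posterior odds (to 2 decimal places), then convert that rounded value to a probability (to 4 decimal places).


Step 1: Calculate posterior odds
Posterior odds = Prior odds × LR
               = 3.58 × 7.16
               = 25.63

Step 2: Convert to probability
P(S|E) = Posterior odds / (1 + Posterior odds)
       = 25.63 / (1 + 25.63)
       = 25.63 / 26.63
       = 0.9624

The evidence increased P(S) from 0.7817 to 0.9624.


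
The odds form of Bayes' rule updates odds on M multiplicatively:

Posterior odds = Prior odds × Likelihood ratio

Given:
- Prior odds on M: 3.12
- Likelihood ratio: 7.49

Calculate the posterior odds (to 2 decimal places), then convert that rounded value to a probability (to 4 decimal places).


Step 1: Calculate posterior odds
Posterior odds = Prior odds × LR
               = 3.12 × 7.49
               = 23.37

Step 2: Convert to probability
P(M|E) = Posterior odds / (1 + Posterior odds)
       = 23.37 / (1 + 23.37)
       = 23.37 / 24.37
       = 0.9590

The evidence increased P(M) from 0.7573 to 0.9590.


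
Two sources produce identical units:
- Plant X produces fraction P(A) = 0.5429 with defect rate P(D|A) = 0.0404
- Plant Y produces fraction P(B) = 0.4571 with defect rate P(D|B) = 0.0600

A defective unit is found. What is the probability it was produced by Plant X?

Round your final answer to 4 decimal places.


Let A = from Plant X, D = defective

Given:
- P(A) = 0.5429, P(B) = 0.4571
- P(D|A) = 0.0404, P(D|B) = 0.0600

Step 1: Find P(D)
P(D) = P(D|A)P(A) + P(D|B)P(B)
     = 0.0404 × 0.5429 + 0.0600 × 0.4571
     = 0.02193316 + 0.02742600
     = 0.04935916

Step 2: Apply Bayes' theorem
P(A|D) = P(D|A)P(A) / P(D)
       = 0.02193316 / 0.04935916
       = 0.4444


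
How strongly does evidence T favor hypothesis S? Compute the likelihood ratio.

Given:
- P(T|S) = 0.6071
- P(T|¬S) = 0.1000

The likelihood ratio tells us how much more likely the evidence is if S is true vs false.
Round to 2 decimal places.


Likelihood Ratio (LR) = P(T|S) / P(T|¬S)

LR = 0.6071 / 0.1000
   = 6.07

The evidence is 6.07 times more likely if S is true than if S is false.
Because LR exceeds 1, T is evidence for S.


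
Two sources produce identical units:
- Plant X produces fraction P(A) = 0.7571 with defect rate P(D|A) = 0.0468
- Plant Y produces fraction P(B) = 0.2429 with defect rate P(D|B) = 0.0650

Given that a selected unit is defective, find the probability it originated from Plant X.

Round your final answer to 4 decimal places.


Let A = from Plant X, D = defective

Given:
- P(A) = 0.7571, P(B) = 0.2429
- P(D|A) = 0.0468, P(D|B) = 0.0650

Step 1: Find P(D)
P(D) = P(D|A)P(A) + P(D|B)P(B)
     = 0.0468 × 0.7571 + 0.0650 × 0.2429
     = 0.03543228 + 0.01578850
     = 0.05122078

Step 2: Apply Bayes' theorem
P(A|D) = P(D|A)P(A) / P(D)
       = 0.03543228 / 0.05122078
       = 0.6918


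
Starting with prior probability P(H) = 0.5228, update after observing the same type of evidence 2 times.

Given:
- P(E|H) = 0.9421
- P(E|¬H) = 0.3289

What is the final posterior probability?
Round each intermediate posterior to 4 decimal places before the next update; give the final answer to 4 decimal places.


Sequential Bayesian updating:

Initial prior: P(H) = 0.5228

Update 1:
  P(E) = 0.9421 × 0.5228 + 0.3289 × 0.4772 = 0.49252988 + 0.15695108 = 0.64948096
  P(H|E) = 0.49252988 / 0.64948096 = 0.7583

Update 2:
  P(E) = 0.9421 × 0.7583 + 0.3289 × 0.2417 = 0.71439443 + 0.07949513 = 0.79388956
  P(H|E) = 0.71439443 / 0.79388956 = 0.8999

Final posterior: 0.8999


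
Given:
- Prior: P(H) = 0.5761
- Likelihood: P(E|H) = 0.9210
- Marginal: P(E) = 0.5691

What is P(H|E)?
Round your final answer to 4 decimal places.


Using Bayes' theorem:

P(H|E) = P(E|H) × P(H) / P(E)
       = 0.9210 × 0.5761 / 0.5691
       = 0.53058810 / 0.5691
       = 0.9323

The evidence strengthens our belief in H.
Prior: 0.5761 → Posterior: 0.9323


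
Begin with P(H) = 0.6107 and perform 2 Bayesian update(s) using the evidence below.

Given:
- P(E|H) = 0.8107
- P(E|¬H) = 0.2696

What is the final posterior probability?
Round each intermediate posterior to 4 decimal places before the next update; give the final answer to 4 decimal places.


Sequential Bayesian updating:

Initial prior: P(H) = 0.6107

Update 1:
  P(E) = 0.8107 × 0.6107 + 0.2696 × 0.3893 = 0.49509449 + 0.10495528 = 0.60004977
  P(H|E) = 0.49509449 / 0.60004977 = 0.8251

Update 2:
  P(E) = 0.8107 × 0.8251 + 0.2696 × 0.1749 = 0.66890857 + 0.04715304 = 0.71606161
  P(H|E) = 0.66890857 / 0.71606161 = 0.9341

Final posterior: 0.9341


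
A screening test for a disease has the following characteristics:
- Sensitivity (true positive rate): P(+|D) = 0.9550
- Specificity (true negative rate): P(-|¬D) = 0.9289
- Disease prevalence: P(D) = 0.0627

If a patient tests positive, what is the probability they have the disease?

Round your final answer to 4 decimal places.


Let D = has disease, + = positive test

Given:
- P(D) = 0.0627 (prevalence)
- P(+|D) = 0.9550 (sensitivity)
- P(-|¬D) = 0.9289 (specificity)
- P(+|¬D) = 0.0711 (false positive rate = 1 - specificity)

Step 1: Find P(+)
P(+) = P(+|D)P(D) + P(+|¬D)P(¬D)
     = 0.9550 × 0.0627 + 0.0711 × 0.9373
     = 0.05987850 + 0.06664203
     = 0.12652053

Step 2: Apply Bayes' theorem for P(D|+)
P(D|+) = P(+|D)P(D) / P(+)
       = 0.05987850 / 0.12652053
       = 0.4733


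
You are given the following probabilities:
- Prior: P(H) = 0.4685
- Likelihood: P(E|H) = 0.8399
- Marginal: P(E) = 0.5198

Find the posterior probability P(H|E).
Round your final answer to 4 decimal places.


Using Bayes' theorem:

P(H|E) = P(E|H) × P(H) / P(E)
       = 0.8399 × 0.4685 / 0.5198
       = 0.39349315 / 0.5198
       = 0.7570

The evidence strengthens our belief in H.
Prior: 0.4685 → Posterior: 0.7570


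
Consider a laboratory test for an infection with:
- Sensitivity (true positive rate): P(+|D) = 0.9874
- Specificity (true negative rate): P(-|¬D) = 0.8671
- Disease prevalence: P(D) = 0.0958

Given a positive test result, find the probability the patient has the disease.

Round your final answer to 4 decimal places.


Let D = has disease, + = positive test

Given:
- P(D) = 0.0958 (prevalence)
- P(+|D) = 0.9874 (sensitivity)
- P(-|¬D) = 0.8671 (specificity)
- P(+|¬D) = 0.1329 (false positive rate = 1 - specificity)

Step 1: Find P(+)
P(+) = P(+|D)P(D) + P(+|¬D)P(¬D)
     = 0.9874 × 0.0958 + 0.1329 × 0.9042
     = 0.09459292 + 0.12016818
     = 0.21476110

Step 2: Apply Bayes' theorem for P(D|+)
P(D|+) = P(+|D)P(D) / P(+)
       = 0.09459292 / 0.21476110
       = 0.4405


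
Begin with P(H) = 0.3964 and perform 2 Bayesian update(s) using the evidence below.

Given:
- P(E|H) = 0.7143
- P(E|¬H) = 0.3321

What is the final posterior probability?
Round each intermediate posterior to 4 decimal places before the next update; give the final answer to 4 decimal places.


Sequential Bayesian updating:

Initial prior: P(H) = 0.3964

Update 1:
  P(E) = 0.7143 × 0.3964 + 0.3321 × 0.6036 = 0.28314852 + 0.20045556 = 0.48360408
  P(H|E) = 0.28314852 / 0.48360408 = 0.5855

Update 2:
  P(E) = 0.7143 × 0.5855 + 0.3321 × 0.4145 = 0.41822265 + 0.13765545 = 0.55587810
  P(H|E) = 0.41822265 / 0.55587810 = 0.7524

Final posterior: 0.7524


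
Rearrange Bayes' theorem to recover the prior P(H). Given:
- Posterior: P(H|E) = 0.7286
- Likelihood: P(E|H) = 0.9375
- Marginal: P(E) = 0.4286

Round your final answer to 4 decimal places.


From Bayes' theorem: P(H|E) = P(E|H) × P(H) / P(E)

Rearranging for P(H):
P(H) = P(H|E) × P(E) / P(E|H)
     = 0.7286 × 0.4286 / 0.9375
     = 0.31227796 / 0.9375
     = 0.3331


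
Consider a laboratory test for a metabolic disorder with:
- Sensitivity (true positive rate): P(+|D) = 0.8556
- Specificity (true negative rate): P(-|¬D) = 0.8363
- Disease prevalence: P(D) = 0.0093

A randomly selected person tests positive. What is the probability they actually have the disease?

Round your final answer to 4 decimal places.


Let D = has disease, + = positive test

Given:
- P(D) = 0.0093 (prevalence)
- P(+|D) = 0.8556 (sensitivity)
- P(-|¬D) = 0.8363 (specificity)
- P(+|¬D) = 0.1637 (false positive rate = 1 - specificity)

Step 1: Find P(+)
P(+) = P(+|D)P(D) + P(+|¬D)P(¬D)
     = 0.8556 × 0.0093 + 0.1637 × 0.9907
     = 0.00795708 + 0.16217759
     = 0.17013467

Step 2: Apply Bayes' theorem for P(D|+)
P(D|+) = P(+|D)P(D) / P(+)
       = 0.00795708 / 0.17013467
       = 0.0468


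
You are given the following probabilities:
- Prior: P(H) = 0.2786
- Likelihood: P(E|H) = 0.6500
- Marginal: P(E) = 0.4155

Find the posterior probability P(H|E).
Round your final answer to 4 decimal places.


Using Bayes' theorem:

P(H|E) = P(E|H) × P(H) / P(E)
       = 0.6500 × 0.2786 / 0.4155
       = 0.18109000 / 0.4155
       = 0.4358

The evidence strengthens our belief in H.
Prior: 0.2786 → Posterior: 0.4358


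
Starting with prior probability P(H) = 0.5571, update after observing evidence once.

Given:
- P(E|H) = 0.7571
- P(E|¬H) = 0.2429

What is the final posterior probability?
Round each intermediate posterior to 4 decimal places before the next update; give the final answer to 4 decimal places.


Sequential Bayesian updating:

Initial prior: P(H) = 0.5571

Update 1:
  P(E) = 0.7571 × 0.5571 + 0.2429 × 0.4429 = 0.42178041 + 0.10758041 = 0.52936082
  P(H|E) = 0.42178041 / 0.52936082 = 0.7968

Final posterior: 0.7968


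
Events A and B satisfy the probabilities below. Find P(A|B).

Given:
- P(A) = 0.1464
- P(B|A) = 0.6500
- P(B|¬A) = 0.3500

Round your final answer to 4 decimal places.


Bayes' theorem: P(A|B) = P(B|A) × P(A) / P(B)

Step 1: Calculate P(B) using law of total probability
P(B) = P(B|A)P(A) + P(B|¬A)P(¬A)
     = 0.6500 × 0.1464 + 0.3500 × 0.8536
     = 0.09516000 + 0.29876000
     = 0.39392000

Step 2: Apply Bayes' theorem
P(A|B) = P(B|A) × P(A) / P(B)
       = 0.09516000 / 0.39392000
       = 0.2416


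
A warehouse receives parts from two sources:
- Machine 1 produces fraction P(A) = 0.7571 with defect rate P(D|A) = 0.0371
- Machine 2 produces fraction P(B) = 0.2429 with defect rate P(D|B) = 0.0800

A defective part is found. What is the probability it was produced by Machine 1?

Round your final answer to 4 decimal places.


Let A = from Machine 1, D = defective

Given:
- P(A) = 0.7571, P(B) = 0.2429
- P(D|A) = 0.0371, P(D|B) = 0.0800

Step 1: Find P(D)
P(D) = P(D|A)P(A) + P(D|B)P(B)
     = 0.0371 × 0.7571 + 0.0800 × 0.2429
     = 0.02808841 + 0.01943200
     = 0.04752041

Step 2: Apply Bayes' theorem
P(A|D) = P(D|A)P(A) / P(D)
       = 0.02808841 / 0.04752041
       = 0.5911


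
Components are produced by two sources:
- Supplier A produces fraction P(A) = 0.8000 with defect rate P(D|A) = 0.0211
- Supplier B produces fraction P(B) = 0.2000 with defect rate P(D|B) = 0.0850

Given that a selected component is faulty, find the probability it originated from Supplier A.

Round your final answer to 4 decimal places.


Let A = from Supplier A, D = faulty

Given:
- P(A) = 0.8000, P(B) = 0.2000
- P(D|A) = 0.0211, P(D|B) = 0.0850

Step 1: Find P(D)
P(D) = P(D|A)P(A) + P(D|B)P(B)
     = 0.0211 × 0.8000 + 0.0850 × 0.2000
     = 0.01688000 + 0.01700000
     = 0.03388000

Step 2: Apply Bayes' theorem
P(A|D) = P(D|A)P(A) / P(D)
       = 0.01688000 / 0.03388000
       = 0.4982


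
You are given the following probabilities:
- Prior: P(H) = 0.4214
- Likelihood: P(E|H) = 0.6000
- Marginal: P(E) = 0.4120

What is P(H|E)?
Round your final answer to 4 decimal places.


Using Bayes' theorem:

P(H|E) = P(E|H) × P(H) / P(E)
       = 0.6000 × 0.4214 / 0.4120
       = 0.25284000 / 0.4120
       = 0.6137

The evidence strengthens our belief in H.
Prior: 0.4214 → Posterior: 0.6137


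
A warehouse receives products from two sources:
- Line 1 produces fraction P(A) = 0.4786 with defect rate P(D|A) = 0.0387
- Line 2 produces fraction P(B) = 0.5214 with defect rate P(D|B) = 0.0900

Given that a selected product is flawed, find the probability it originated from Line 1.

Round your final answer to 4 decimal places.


Let A = from Line 1, D = flawed

Given:
- P(A) = 0.4786, P(B) = 0.5214
- P(D|A) = 0.0387, P(D|B) = 0.0900

Step 1: Find P(D)
P(D) = P(D|A)P(A) + P(D|B)P(B)
     = 0.0387 × 0.4786 + 0.0900 × 0.5214
     = 0.01852182 + 0.04692600
     = 0.06544782

Step 2: Apply Bayes' theorem
P(A|D) = P(D|A)P(A) / P(D)
       = 0.01852182 / 0.06544782
       = 0.2830


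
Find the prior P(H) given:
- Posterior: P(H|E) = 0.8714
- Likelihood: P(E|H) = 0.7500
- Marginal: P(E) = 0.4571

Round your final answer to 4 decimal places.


From Bayes' theorem: P(H|E) = P(E|H) × P(H) / P(E)

Rearranging for P(H):
P(H) = P(H|E) × P(E) / P(E|H)
     = 0.8714 × 0.4571 / 0.7500
     = 0.39831694 / 0.7500
     = 0.5311


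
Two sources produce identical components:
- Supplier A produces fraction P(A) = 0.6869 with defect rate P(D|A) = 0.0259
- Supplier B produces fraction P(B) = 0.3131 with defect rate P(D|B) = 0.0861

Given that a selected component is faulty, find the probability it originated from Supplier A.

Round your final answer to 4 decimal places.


Let A = from Supplier A, D = faulty

Given:
- P(A) = 0.6869, P(B) = 0.3131
- P(D|A) = 0.0259, P(D|B) = 0.0861

Step 1: Find P(D)
P(D) = P(D|A)P(A) + P(D|B)P(B)
     = 0.0259 × 0.6869 + 0.0861 × 0.3131
     = 0.01779071 + 0.02695791
     = 0.04474862

Step 2: Apply Bayes' theorem
P(A|D) = P(D|A)P(A) / P(D)
       = 0.01779071 / 0.04474862
       = 0.3976


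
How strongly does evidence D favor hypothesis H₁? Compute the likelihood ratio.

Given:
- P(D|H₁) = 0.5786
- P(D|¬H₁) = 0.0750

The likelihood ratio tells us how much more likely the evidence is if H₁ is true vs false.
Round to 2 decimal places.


Likelihood Ratio (LR) = P(D|H₁) / P(D|¬H₁)

LR = 0.5786 / 0.0750
   = 7.71

The evidence is 7.71 times more likely if H₁ is true than if H₁ is false.
Because LR exceeds 1, D is evidence for H₁.


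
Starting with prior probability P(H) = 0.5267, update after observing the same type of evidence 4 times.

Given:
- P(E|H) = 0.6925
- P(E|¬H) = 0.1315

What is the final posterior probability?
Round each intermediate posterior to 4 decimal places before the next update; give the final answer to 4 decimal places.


Sequential Bayesian updating:

Initial prior: P(H) = 0.5267

Update 1:
  P(E) = 0.6925 × 0.5267 + 0.1315 × 0.4733 = 0.36473975 + 0.06223895 = 0.42697870
  P(H|E) = 0.36473975 / 0.42697870 = 0.8542

Update 2:
  P(E) = 0.6925 × 0.8542 + 0.1315 × 0.1458 = 0.59153350 + 0.01917270 = 0.61070620
  P(H|E) = 0.59153350 / 0.61070620 = 0.9686

Update 3:
  P(E) = 0.6925 × 0.9686 + 0.1315 × 0.0314 = 0.67075550 + 0.00412910 = 0.67488460
  P(H|E) = 0.67075550 / 0.67488460 = 0.9939

Update 4:
  P(E) = 0.6925 × 0.9939 + 0.1315 × 0.0061 = 0.68827575 + 0.00080215 = 0.68907790
  P(H|E) = 0.68827575 / 0.68907790 = 0.9988

Final posterior: 0.9988


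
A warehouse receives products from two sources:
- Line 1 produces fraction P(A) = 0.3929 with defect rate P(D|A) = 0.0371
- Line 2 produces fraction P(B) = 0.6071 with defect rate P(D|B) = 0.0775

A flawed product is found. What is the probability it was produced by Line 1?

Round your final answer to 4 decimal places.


Let A = from Line 1, D = flawed

Given:
- P(A) = 0.3929, P(B) = 0.6071
- P(D|A) = 0.0371, P(D|B) = 0.0775

Step 1: Find P(D)
P(D) = P(D|A)P(A) + P(D|B)P(B)
     = 0.0371 × 0.3929 + 0.0775 × 0.6071
     = 0.01457659 + 0.04705025
     = 0.06162684

Step 2: Apply Bayes' theorem
P(A|D) = P(D|A)P(A) / P(D)
       = 0.01457659 / 0.06162684
       = 0.2365


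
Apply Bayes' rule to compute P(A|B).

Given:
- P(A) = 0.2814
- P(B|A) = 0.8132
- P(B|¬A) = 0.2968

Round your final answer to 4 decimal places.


Bayes' theorem: P(A|B) = P(B|A) × P(A) / P(B)

Step 1: Calculate P(B) using law of total probability
P(B) = P(B|A)P(A) + P(B|¬A)P(¬A)
     = 0.8132 × 0.2814 + 0.2968 × 0.7186
     = 0.22883448 + 0.21328048
     = 0.44211496

Step 2: Apply Bayes' theorem
P(A|B) = P(B|A) × P(A) / P(B)
       = 0.22883448 / 0.44211496
       = 0.5176


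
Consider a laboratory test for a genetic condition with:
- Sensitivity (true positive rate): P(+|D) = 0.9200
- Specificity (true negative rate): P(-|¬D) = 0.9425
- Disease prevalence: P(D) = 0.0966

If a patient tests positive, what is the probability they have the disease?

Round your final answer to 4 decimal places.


Let D = has disease, + = positive test

Given:
- P(D) = 0.0966 (prevalence)
- P(+|D) = 0.9200 (sensitivity)
- P(-|¬D) = 0.9425 (specificity)
- P(+|¬D) = 0.0575 (false positive rate = 1 - specificity)

Step 1: Find P(+)
P(+) = P(+|D)P(D) + P(+|¬D)P(¬D)
     = 0.9200 × 0.0966 + 0.0575 × 0.9034
     = 0.08887200 + 0.05194550
     = 0.14081750

Step 2: Apply Bayes' theorem for P(D|+)
P(D|+) = P(+|D)P(D) / P(+)
       = 0.08887200 / 0.14081750
       = 0.6311


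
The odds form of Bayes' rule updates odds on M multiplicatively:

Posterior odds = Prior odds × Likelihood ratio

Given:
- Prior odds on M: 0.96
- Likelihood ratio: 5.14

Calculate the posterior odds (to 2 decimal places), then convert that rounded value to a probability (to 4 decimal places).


Step 1: Calculate posterior odds
Posterior odds = Prior odds × LR
               = 0.96 × 5.14
               = 4.93

Step 2: Convert to probability
P(M|E) = Posterior odds / (1 + Posterior odds)
       = 4.93 / (1 + 4.93)
       = 4.93 / 5.93
       = 0.8314

The evidence increased P(M) from 0.4898 to 0.8314.


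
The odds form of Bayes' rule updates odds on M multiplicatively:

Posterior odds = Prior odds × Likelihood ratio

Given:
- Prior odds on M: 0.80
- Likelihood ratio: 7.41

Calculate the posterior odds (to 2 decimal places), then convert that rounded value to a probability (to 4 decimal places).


Step 1: Calculate posterior odds
Posterior odds = Prior odds × LR
               = 0.80 × 7.41
               = 5.93

Step 2: Convert to probability
P(M|E) = Posterior odds / (1 + Posterior odds)
       = 5.93 / (1 + 5.93)
       = 5.93 / 6.93
       = 0.8557

The evidence increased P(M) from 0.4444 to 0.8557.


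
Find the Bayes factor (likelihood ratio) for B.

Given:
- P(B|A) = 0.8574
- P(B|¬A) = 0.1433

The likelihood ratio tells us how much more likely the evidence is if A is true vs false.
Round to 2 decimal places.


Likelihood Ratio (LR) = P(B|A) / P(B|¬A)

LR = 0.8574 / 0.1433
   = 5.98

The evidence is 5.98 times more likely if A is true than if A is false.
Since LR > 1, the evidence supports A over ¬A.


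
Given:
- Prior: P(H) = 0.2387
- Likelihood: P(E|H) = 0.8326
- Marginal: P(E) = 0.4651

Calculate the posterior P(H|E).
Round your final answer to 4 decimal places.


Using Bayes' theorem:

P(H|E) = P(E|H) × P(H) / P(E)
       = 0.8326 × 0.2387 / 0.4651
       = 0.19874162 / 0.4651
       = 0.4273

The evidence strengthens our belief in H.
Prior: 0.2387 → Posterior: 0.4273


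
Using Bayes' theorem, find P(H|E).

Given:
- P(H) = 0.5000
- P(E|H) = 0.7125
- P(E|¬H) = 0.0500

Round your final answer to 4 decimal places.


Bayes' theorem: P(H|E) = P(E|H) × P(H) / P(E)

Step 1: Calculate P(E) using law of total probability
P(E) = P(E|H)P(H) + P(E|¬H)P(¬H)
     = 0.7125 × 0.5000 + 0.0500 × 0.5000
     = 0.35625000 + 0.02500000
     = 0.38125000

Step 2: Apply Bayes' theorem
P(H|E) = P(E|H) × P(H) / P(E)
       = 0.35625000 / 0.38125000
       = 0.9344


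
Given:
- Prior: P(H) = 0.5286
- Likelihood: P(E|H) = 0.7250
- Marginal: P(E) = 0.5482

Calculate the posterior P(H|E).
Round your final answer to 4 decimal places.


Using Bayes' theorem:

P(H|E) = P(E|H) × P(H) / P(E)
       = 0.7250 × 0.5286 / 0.5482
       = 0.38323500 / 0.5482
       = 0.6991

The evidence strengthens our belief in H.
Prior: 0.5286 → Posterior: 0.6991


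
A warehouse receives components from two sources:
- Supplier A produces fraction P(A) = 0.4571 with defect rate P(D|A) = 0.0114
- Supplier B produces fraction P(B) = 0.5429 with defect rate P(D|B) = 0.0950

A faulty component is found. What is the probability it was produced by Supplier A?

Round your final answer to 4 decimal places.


Let A = from Supplier A, D = faulty

Given:
- P(A) = 0.4571, P(B) = 0.5429
- P(D|A) = 0.0114, P(D|B) = 0.0950

Step 1: Find P(D)
P(D) = P(D|A)P(A) + P(D|B)P(B)
     = 0.0114 × 0.4571 + 0.0950 × 0.5429
     = 0.00521094 + 0.05157550
     = 0.05678644

Step 2: Apply Bayes' theorem
P(A|D) = P(D|A)P(A) / P(D)
       = 0.00521094 / 0.05678644
       = 0.0918


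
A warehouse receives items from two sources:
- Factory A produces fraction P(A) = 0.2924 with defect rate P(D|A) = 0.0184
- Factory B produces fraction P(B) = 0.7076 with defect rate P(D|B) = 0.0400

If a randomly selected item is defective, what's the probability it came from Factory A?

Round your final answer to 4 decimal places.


Let A = from Factory A, D = defective

Given:
- P(A) = 0.2924, P(B) = 0.7076
- P(D|A) = 0.0184, P(D|B) = 0.0400

Step 1: Find P(D)
P(D) = P(D|A)P(A) + P(D|B)P(B)
     = 0.0184 × 0.2924 + 0.0400 × 0.7076
     = 0.00538016 + 0.02830400
     = 0.03368416

Step 2: Apply Bayes' theorem
P(A|D) = P(D|A)P(A) / P(D)
       = 0.00538016 / 0.03368416
       = 0.1597


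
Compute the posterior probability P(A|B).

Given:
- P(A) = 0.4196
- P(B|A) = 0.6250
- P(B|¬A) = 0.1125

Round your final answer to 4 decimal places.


Bayes' theorem: P(A|B) = P(B|A) × P(A) / P(B)

Step 1: Calculate P(B) using law of total probability
P(B) = P(B|A)P(A) + P(B|¬A)P(¬A)
     = 0.6250 × 0.4196 + 0.1125 × 0.5804
     = 0.26225000 + 0.06529500
     = 0.32754500

Step 2: Apply Bayes' theorem
P(A|B) = P(B|A) × P(A) / P(B)
       = 0.26225000 / 0.32754500
       = 0.8007


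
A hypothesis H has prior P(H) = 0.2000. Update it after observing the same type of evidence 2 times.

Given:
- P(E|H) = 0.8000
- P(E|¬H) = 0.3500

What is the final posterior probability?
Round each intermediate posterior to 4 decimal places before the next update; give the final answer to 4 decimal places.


Sequential Bayesian updating:

Initial prior: P(H) = 0.2000

Update 1:
  P(E) = 0.8000 × 0.2000 + 0.3500 × 0.8000 = 0.16000000 + 0.28000000 = 0.44000000
  P(H|E) = 0.16000000 / 0.44000000 = 0.3636

Update 2:
  P(E) = 0.8000 × 0.3636 + 0.3500 × 0.6364 = 0.29088000 + 0.22274000 = 0.51362000
  P(H|E) = 0.29088000 / 0.51362000 = 0.5663

Final posterior: 0.5663


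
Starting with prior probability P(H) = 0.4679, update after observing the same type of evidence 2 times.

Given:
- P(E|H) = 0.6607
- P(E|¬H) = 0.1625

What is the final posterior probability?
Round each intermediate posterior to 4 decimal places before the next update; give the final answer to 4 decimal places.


Sequential Bayesian updating:

Initial prior: P(H) = 0.4679

Update 1:
  P(E) = 0.6607 × 0.4679 + 0.1625 × 0.5321 = 0.30914153 + 0.08646625 = 0.39560778
  P(H|E) = 0.30914153 / 0.39560778 = 0.7814

Update 2:
  P(E) = 0.6607 × 0.7814 + 0.1625 × 0.2186 = 0.51627098 + 0.03552250 = 0.55179348
  P(H|E) = 0.51627098 / 0.55179348 = 0.9356

Final posterior: 0.9356


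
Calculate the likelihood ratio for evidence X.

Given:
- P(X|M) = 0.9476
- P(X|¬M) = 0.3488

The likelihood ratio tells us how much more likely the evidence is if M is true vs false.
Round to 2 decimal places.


Likelihood Ratio (LR) = P(X|M) / P(X|¬M)

LR = 0.9476 / 0.3488
   = 2.72

The evidence is 2.72 times more likely if M is true than if M is false.
Since LR > 1, the evidence supports M over ¬M.


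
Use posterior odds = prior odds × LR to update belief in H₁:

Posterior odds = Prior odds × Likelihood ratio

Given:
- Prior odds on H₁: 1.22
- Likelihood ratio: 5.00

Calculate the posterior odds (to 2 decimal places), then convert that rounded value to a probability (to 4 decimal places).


Step 1: Calculate posterior odds
Posterior odds = Prior odds × LR
               = 1.22 × 5.00
               = 6.10

Step 2: Convert to probability
P(H₁|E) = Posterior odds / (1 + Posterior odds)
       = 6.10 / (1 + 6.10)
       = 6.10 / 7.10
       = 0.8592

The evidence increased P(H₁) from 0.5495 to 0.8592.


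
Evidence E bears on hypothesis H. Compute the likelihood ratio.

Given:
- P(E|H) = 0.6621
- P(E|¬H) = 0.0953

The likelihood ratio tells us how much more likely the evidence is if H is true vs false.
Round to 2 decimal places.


Likelihood Ratio (LR) = P(E|H) / P(E|¬H)

LR = 0.6621 / 0.0953
   = 6.95

The evidence is 6.95 times more likely if H is true than if H is false.
Since LR > 1, the evidence supports H over ¬H.


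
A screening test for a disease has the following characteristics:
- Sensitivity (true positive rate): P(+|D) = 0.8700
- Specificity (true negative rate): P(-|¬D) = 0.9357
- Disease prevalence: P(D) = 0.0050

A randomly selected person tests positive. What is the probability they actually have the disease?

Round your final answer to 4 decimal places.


Let D = has disease, + = positive test

Given:
- P(D) = 0.0050 (prevalence)
- P(+|D) = 0.8700 (sensitivity)
- P(-|¬D) = 0.9357 (specificity)
- P(+|¬D) = 0.0643 (false positive rate = 1 - specificity)

Step 1: Find P(+)
P(+) = P(+|D)P(D) + P(+|¬D)P(¬D)
     = 0.8700 × 0.0050 + 0.0643 × 0.9950
     = 0.00435000 + 0.06397850
     = 0.06832850

Step 2: Apply Bayes' theorem for P(D|+)
P(D|+) = P(+|D)P(D) / P(+)
       = 0.00435000 / 0.06832850
       = 0.0637


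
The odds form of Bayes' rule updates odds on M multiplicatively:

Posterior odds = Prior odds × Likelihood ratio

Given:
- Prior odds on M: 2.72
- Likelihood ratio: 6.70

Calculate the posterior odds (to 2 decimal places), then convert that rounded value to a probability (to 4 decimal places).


Step 1: Calculate posterior odds
Posterior odds = Prior odds × LR
               = 2.72 × 6.70
               = 18.22

Step 2: Convert to probability
P(M|E) = Posterior odds / (1 + Posterior odds)
       = 18.22 / (1 + 18.22)
       = 18.22 / 19.22
       = 0.9480

The evidence increased P(M) from 0.7312 to 0.9480.


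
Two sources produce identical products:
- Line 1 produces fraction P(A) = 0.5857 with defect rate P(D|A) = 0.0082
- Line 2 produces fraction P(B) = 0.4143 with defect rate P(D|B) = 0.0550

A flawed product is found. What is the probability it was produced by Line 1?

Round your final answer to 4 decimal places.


Let A = from Line 1, D = flawed

Given:
- P(A) = 0.5857, P(B) = 0.4143
- P(D|A) = 0.0082, P(D|B) = 0.0550

Step 1: Find P(D)
P(D) = P(D|A)P(A) + P(D|B)P(B)
     = 0.0082 × 0.5857 + 0.0550 × 0.4143
     = 0.00480274 + 0.02278650
     = 0.02758924

Step 2: Apply Bayes' theorem
P(A|D) = P(D|A)P(A) / P(D)
       = 0.00480274 / 0.02758924
       = 0.1741


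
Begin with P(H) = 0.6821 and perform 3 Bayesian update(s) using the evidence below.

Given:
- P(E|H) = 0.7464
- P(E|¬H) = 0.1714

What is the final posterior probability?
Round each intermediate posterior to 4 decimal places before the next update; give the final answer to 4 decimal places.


Sequential Bayesian updating:

Initial prior: P(H) = 0.6821

Update 1:
  P(E) = 0.7464 × 0.6821 + 0.1714 × 0.3179 = 0.50911944 + 0.05448806 = 0.56360750
  P(H|E) = 0.50911944 / 0.56360750 = 0.9033

Update 2:
  P(E) = 0.7464 × 0.9033 + 0.1714 × 0.0967 = 0.67422312 + 0.01657438 = 0.69079750
  P(H|E) = 0.67422312 / 0.69079750 = 0.9760

Update 3:
  P(E) = 0.7464 × 0.9760 + 0.1714 × 0.0240 = 0.72848640 + 0.00411360 = 0.73260000
  P(H|E) = 0.72848640 / 0.73260000 = 0.9944

Final posterior: 0.9944


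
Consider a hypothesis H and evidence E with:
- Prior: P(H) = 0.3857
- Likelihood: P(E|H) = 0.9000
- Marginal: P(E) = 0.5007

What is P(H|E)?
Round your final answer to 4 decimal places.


Using Bayes' theorem:

P(H|E) = P(E|H) × P(H) / P(E)
       = 0.9000 × 0.3857 / 0.5007
       = 0.34713000 / 0.5007
       = 0.6933

The evidence strengthens our belief in H.
Prior: 0.3857 → Posterior: 0.6933


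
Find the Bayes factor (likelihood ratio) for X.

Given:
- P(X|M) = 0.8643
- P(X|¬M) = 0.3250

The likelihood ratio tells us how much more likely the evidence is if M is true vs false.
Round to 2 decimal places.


Likelihood Ratio (LR) = P(X|M) / P(X|¬M)

LR = 0.8643 / 0.3250
   = 2.66

The evidence is 2.66 times more likely if M is true than if M is false.
LR > 1, so observing X raises the odds in favor of M.


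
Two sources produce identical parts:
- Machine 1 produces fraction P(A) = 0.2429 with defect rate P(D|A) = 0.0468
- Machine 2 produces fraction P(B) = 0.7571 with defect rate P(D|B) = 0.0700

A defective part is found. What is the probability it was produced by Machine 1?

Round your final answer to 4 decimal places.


Let A = from Machine 1, D = defective

Given:
- P(A) = 0.2429, P(B) = 0.7571
- P(D|A) = 0.0468, P(D|B) = 0.0700

Step 1: Find P(D)
P(D) = P(D|A)P(A) + P(D|B)P(B)
     = 0.0468 × 0.2429 + 0.0700 × 0.7571
     = 0.01136772 + 0.05299700
     = 0.06436472

Step 2: Apply Bayes' theorem
P(A|D) = P(D|A)P(A) / P(D)
       = 0.01136772 / 0.06436472
       = 0.1766


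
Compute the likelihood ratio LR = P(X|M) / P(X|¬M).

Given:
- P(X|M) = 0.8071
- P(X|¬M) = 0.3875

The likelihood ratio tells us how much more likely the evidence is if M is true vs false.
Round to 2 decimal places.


Likelihood Ratio (LR) = P(X|M) / P(X|¬M)

LR = 0.8071 / 0.3875
   = 2.08

The evidence is 2.08 times more likely if M is true than if M is false.
Because LR exceeds 1, X is evidence for M.


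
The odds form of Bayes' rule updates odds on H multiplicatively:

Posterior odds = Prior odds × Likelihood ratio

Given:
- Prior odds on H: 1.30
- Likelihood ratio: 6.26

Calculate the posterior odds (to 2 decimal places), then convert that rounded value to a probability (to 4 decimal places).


Step 1: Calculate posterior odds
Posterior odds = Prior odds × LR
               = 1.30 × 6.26
               = 8.14

Step 2: Convert to probability
P(H|E) = Posterior odds / (1 + Posterior odds)
       = 8.14 / (1 + 8.14)
       = 8.14 / 9.14
       = 0.8906

The evidence increased P(H) from 0.5652 to 0.8906.


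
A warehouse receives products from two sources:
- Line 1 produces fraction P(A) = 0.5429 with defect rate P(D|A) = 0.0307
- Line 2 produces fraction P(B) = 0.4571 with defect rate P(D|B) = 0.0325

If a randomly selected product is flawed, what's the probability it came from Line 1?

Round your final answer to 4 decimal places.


Let A = from Line 1, D = flawed

Given:
- P(A) = 0.5429, P(B) = 0.4571
- P(D|A) = 0.0307, P(D|B) = 0.0325

Step 1: Find P(D)
P(D) = P(D|A)P(A) + P(D|B)P(B)
     = 0.0307 × 0.5429 + 0.0325 × 0.4571
     = 0.01666703 + 0.01485575
     = 0.03152278

Step 2: Apply Bayes' theorem
P(A|D) = P(D|A)P(A) / P(D)
       = 0.01666703 / 0.03152278
       = 0.5287


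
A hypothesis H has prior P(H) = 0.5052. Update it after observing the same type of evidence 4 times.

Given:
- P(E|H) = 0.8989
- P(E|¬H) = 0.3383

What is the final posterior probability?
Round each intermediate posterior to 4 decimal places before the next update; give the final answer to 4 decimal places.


Sequential Bayesian updating:

Initial prior: P(H) = 0.5052

Update 1:
  P(E) = 0.8989 × 0.5052 + 0.3383 × 0.4948 = 0.45412428 + 0.16739084 = 0.62151512
  P(H|E) = 0.45412428 / 0.62151512 = 0.7307

Update 2:
  P(E) = 0.8989 × 0.7307 + 0.3383 × 0.2693 = 0.65682623 + 0.09110419 = 0.74793042
  P(H|E) = 0.65682623 / 0.74793042 = 0.8782

Update 3:
  P(E) = 0.8989 × 0.8782 + 0.3383 × 0.1218 = 0.78941398 + 0.04120494 = 0.83061892
  P(H|E) = 0.78941398 / 0.83061892 = 0.9504

Update 4:
  P(E) = 0.8989 × 0.9504 + 0.3383 × 0.0496 = 0.85431456 + 0.01677968 = 0.87109424
  P(H|E) = 0.85431456 / 0.87109424 = 0.9807

Final posterior: 0.9807


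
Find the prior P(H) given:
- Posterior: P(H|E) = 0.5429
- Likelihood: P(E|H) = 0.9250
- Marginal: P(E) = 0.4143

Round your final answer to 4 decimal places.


From Bayes' theorem: P(H|E) = P(E|H) × P(H) / P(E)

Rearranging for P(H):
P(H) = P(H|E) × P(E) / P(E|H)
     = 0.5429 × 0.4143 / 0.9250
     = 0.22492347 / 0.9250
     = 0.2432


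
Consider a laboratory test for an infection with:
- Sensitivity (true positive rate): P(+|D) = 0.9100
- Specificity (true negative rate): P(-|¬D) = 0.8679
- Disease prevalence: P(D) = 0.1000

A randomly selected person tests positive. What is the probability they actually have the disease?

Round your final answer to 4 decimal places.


Let D = has disease, + = positive test

Given:
- P(D) = 0.1000 (prevalence)
- P(+|D) = 0.9100 (sensitivity)
- P(-|¬D) = 0.8679 (specificity)
- P(+|¬D) = 0.1321 (false positive rate = 1 - specificity)

Step 1: Find P(+)
P(+) = P(+|D)P(D) + P(+|¬D)P(¬D)
     = 0.9100 × 0.1000 + 0.1321 × 0.9000
     = 0.09100000 + 0.11889000
     = 0.20989000

Step 2: Apply Bayes' theorem for P(D|+)
P(D|+) = P(+|D)P(D) / P(+)
       = 0.09100000 / 0.20989000
       = 0.4336


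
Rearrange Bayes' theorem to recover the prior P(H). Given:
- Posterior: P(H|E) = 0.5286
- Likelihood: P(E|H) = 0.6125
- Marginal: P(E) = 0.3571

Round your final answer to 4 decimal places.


From Bayes' theorem: P(H|E) = P(E|H) × P(H) / P(E)

Rearranging for P(H):
P(H) = P(H|E) × P(E) / P(E|H)
     = 0.5286 × 0.3571 / 0.6125
     = 0.18876306 / 0.6125
     = 0.3082


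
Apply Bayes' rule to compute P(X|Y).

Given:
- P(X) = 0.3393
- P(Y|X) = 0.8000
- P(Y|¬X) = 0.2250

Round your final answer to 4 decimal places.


Bayes' theorem: P(X|Y) = P(Y|X) × P(X) / P(Y)

Step 1: Calculate P(Y) using law of total probability
P(Y) = P(Y|X)P(X) + P(Y|¬X)P(¬X)
     = 0.8000 × 0.3393 + 0.2250 × 0.6607
     = 0.27144000 + 0.14865750
     = 0.42009750

Step 2: Apply Bayes' theorem
P(X|Y) = P(Y|X) × P(X) / P(Y)
       = 0.27144000 / 0.42009750
       = 0.6461


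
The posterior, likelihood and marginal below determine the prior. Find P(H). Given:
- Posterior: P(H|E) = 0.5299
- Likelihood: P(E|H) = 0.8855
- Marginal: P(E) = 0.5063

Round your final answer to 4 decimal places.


From Bayes' theorem: P(H|E) = P(E|H) × P(H) / P(E)

Rearranging for P(H):
P(H) = P(H|E) × P(E) / P(E|H)
     = 0.5299 × 0.5063 / 0.8855
     = 0.26828837 / 0.8855
     = 0.3030


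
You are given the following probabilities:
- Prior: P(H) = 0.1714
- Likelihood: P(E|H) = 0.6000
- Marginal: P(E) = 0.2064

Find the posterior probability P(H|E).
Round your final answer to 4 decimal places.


Using Bayes' theorem:

P(H|E) = P(E|H) × P(H) / P(E)
       = 0.6000 × 0.1714 / 0.2064
       = 0.10284000 / 0.2064
       = 0.4983

The evidence strengthens our belief in H.
Prior: 0.1714 → Posterior: 0.4983


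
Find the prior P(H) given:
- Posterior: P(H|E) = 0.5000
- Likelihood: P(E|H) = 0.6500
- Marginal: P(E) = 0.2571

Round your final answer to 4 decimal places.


From Bayes' theorem: P(H|E) = P(E|H) × P(H) / P(E)

Rearranging for P(H):
P(H) = P(H|E) × P(E) / P(E|H)
     = 0.5000 × 0.2571 / 0.6500
     = 0.12855000 / 0.6500
     = 0.1978


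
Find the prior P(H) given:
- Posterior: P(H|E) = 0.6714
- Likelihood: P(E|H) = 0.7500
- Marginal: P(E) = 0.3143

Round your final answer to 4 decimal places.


From Bayes' theorem: P(H|E) = P(E|H) × P(H) / P(E)

Rearranging for P(H):
P(H) = P(H|E) × P(E) / P(E|H)
     = 0.6714 × 0.3143 / 0.7500
     = 0.21102102 / 0.7500
     = 0.2814


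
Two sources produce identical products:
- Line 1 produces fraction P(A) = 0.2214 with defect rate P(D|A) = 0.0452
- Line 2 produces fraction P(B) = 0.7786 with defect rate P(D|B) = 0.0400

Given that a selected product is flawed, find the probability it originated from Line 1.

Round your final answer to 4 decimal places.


Let A = from Line 1, D = flawed

Given:
- P(A) = 0.2214, P(B) = 0.7786
- P(D|A) = 0.0452, P(D|B) = 0.0400

Step 1: Find P(D)
P(D) = P(D|A)P(A) + P(D|B)P(B)
     = 0.0452 × 0.2214 + 0.0400 × 0.7786
     = 0.01000728 + 0.03114400
     = 0.04115128

Step 2: Apply Bayes' theorem
P(A|D) = P(D|A)P(A) / P(D)
       = 0.01000728 / 0.04115128
       = 0.2432


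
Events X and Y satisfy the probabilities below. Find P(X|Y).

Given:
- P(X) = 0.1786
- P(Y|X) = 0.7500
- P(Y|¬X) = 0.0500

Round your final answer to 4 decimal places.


Bayes' theorem: P(X|Y) = P(Y|X) × P(X) / P(Y)

Step 1: Calculate P(Y) using law of total probability
P(Y) = P(Y|X)P(X) + P(Y|¬X)P(¬X)
     = 0.7500 × 0.1786 + 0.0500 × 0.8214
     = 0.13395000 + 0.04107000
     = 0.17502000

Step 2: Apply Bayes' theorem
P(X|Y) = P(Y|X) × P(X) / P(Y)
       = 0.13395000 / 0.17502000
       = 0.7653


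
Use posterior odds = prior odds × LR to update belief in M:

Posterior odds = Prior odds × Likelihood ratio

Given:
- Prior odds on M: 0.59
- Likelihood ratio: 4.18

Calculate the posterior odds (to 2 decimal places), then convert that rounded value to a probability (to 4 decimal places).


Step 1: Calculate posterior odds
Posterior odds = Prior odds × LR
               = 0.59 × 4.18
               = 2.47

Step 2: Convert to probability
P(M|E) = Posterior odds / (1 + Posterior odds)
       = 2.47 / (1 + 2.47)
       = 2.47 / 3.47
       = 0.7118

The evidence increased P(M) from 0.3711 to 0.7118.


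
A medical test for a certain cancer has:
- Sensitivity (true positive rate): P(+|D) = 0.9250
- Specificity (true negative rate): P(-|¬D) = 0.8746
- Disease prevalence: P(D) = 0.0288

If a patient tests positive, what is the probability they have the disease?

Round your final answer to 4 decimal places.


Let D = has disease, + = positive test

Given:
- P(D) = 0.0288 (prevalence)
- P(+|D) = 0.9250 (sensitivity)
- P(-|¬D) = 0.8746 (specificity)
- P(+|¬D) = 0.1254 (false positive rate = 1 - specificity)

Step 1: Find P(+)
P(+) = P(+|D)P(D) + P(+|¬D)P(¬D)
     = 0.9250 × 0.0288 + 0.1254 × 0.9712
     = 0.02664000 + 0.12178848
     = 0.14842848

Step 2: Apply Bayes' theorem for P(D|+)
P(D|+) = P(+|D)P(D) / P(+)
       = 0.02664000 / 0.14842848
       = 0.1795


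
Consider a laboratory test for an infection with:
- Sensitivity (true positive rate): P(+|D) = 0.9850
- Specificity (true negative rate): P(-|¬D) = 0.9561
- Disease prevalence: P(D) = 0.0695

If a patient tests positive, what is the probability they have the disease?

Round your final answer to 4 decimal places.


Let D = has disease, + = positive test

Given:
- P(D) = 0.0695 (prevalence)
- P(+|D) = 0.9850 (sensitivity)
- P(-|¬D) = 0.9561 (specificity)
- P(+|¬D) = 0.0439 (false positive rate = 1 - specificity)

Step 1: Find P(+)
P(+) = P(+|D)P(D) + P(+|¬D)P(¬D)
     = 0.9850 × 0.0695 + 0.0439 × 0.9305
     = 0.06845750 + 0.04084895
     = 0.10930645

Step 2: Apply Bayes' theorem for P(D|+)
P(D|+) = P(+|D)P(D) / P(+)
       = 0.06845750 / 0.10930645
       = 0.6263


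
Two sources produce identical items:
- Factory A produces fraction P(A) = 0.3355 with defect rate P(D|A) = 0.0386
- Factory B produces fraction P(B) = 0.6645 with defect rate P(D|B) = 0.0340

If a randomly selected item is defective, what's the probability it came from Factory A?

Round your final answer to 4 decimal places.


Let A = from Factory A, D = defective

Given:
- P(A) = 0.3355, P(B) = 0.6645
- P(D|A) = 0.0386, P(D|B) = 0.0340

Step 1: Find P(D)
P(D) = P(D|A)P(A) + P(D|B)P(B)
     = 0.0386 × 0.3355 + 0.0340 × 0.6645
     = 0.01295030 + 0.02259300
     = 0.03554330

Step 2: Apply Bayes' theorem
P(A|D) = P(D|A)P(A) / P(D)
       = 0.01295030 / 0.03554330
       = 0.3644
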